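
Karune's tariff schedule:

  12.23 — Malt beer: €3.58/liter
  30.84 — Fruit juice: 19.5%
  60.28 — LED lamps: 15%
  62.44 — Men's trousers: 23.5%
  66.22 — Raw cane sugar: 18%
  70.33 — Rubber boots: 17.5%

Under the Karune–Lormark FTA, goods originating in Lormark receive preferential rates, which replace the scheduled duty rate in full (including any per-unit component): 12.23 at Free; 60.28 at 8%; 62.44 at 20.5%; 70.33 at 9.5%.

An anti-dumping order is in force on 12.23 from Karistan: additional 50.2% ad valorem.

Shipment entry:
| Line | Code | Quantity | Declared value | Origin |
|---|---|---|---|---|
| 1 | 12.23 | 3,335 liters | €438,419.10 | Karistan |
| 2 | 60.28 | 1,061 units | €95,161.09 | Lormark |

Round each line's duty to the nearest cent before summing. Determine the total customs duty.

Line 1 (12.23, Karistan, 3,335 liters, €438,419.10):
Base rate for 12.23 is €3.58/liter.
12.23 has an FTA preferential rate, but origin Karistan is not Lormark; base rate stands.
Additional duty on 12.23 from Karistan: +50.2% ad valorem. Applied ad valorem rate = 50.2%.
Duty = €438,419.10 × 50.2% + 3,335 × €3.58 = €232,025.69.
Line 2 (60.28, Lormark, 1,061 units, €95,161.09):
Base rate for 60.28 is 15%.
Origin Lormark qualifies under the Karune–Lormark agreement and 60.28 is covered: preferential rate 8% applies instead.
Duty = €95,161.09 × 8% = €7,612.89.
Total = €232,025.69 + €7,612.89 = €239,638.58.

€239,638.58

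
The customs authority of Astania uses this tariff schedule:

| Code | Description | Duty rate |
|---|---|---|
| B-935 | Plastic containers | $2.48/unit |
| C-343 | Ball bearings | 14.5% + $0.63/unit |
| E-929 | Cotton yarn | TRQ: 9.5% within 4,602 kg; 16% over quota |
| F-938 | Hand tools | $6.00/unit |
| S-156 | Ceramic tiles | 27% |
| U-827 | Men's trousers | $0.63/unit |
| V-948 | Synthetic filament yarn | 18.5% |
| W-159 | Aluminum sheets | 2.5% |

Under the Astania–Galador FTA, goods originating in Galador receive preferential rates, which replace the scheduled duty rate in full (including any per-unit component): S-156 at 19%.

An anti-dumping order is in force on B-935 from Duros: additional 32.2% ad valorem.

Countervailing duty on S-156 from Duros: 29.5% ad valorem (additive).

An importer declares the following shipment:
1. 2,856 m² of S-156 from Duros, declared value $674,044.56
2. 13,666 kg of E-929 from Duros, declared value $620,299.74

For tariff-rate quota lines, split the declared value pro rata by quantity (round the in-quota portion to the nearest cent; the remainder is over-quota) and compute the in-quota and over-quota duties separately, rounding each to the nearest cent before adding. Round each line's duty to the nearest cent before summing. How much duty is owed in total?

Line 1 (S-156, Duros, 2,856 m², $674,044.56):
Base rate for S-156 is 27%.
S-156 has an FTA preferential rate, but origin Duros is not Galador; base rate stands.
Additional duty on S-156 from Duros: +29.5%. Applied ad valorem rate: 27% + 29.5% = 56.5%.
Duty = $674,044.56 × 56.5% = $380,835.18.
Line 2 (E-929, Duros, 13,666 kg, $620,299.74):
Code E-929 is under a tariff-rate quota (threshold 4,602 kg). In-quota: 4,602 kg at 9.5%; over-quota: 9,064 kg at 16%.
Pro-rata value split: in-quota = $620,299.74 × 4,602/13,666 = $208,884.78; over-quota = $620,299.74 − $208,884.78 = $411,414.96.
In-quota duty = $208,884.78 × 9.5% = $19,844.05. Over-quota duty = $411,414.96 × 16% = $65,826.39.
Line duty = $19,844.05 + $65,826.39 = $85,670.44.
Total = $380,835.18 + $85,670.44 = $466,505.62.

$466,505.62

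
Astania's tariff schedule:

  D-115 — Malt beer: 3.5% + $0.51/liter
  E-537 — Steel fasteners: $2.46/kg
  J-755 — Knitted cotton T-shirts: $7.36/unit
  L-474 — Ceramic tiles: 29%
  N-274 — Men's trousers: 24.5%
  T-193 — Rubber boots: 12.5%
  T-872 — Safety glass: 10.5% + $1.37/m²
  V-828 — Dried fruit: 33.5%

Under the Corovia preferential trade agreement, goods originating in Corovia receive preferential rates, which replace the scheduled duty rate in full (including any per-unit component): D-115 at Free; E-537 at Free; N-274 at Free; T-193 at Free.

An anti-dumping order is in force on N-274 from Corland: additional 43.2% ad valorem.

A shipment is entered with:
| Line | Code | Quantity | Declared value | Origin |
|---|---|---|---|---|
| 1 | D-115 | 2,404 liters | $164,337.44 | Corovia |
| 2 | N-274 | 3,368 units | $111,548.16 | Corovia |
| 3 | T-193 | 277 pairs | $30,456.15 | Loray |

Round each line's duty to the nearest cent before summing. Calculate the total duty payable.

$3,807.02

Line 1 (D-115, Corovia, 2,404 liters, $164,337.44):
Base rate for D-115 is 3.5% + $0.51/liter.
Origin Corovia qualifies under the Astania–Corovia agreement and D-115 is covered: preferential rate Free applies instead.
Duty = $164,337.44 × 0% = $0.00.
Line 2 (N-274, Corovia, 3,368 units, $111,548.16):
Base rate for N-274 is 24.5%.
Origin Corovia qualifies under the Astania–Corovia agreement and N-274 is covered: preferential rate Free applies instead.
The additional-duty order on N-274 targets Corland, not Corovia; it does not apply.
Duty = $111,548.16 × 0% = $0.00.
Line 3 (T-193, Loray, 277 pairs, $30,456.15):
Base rate for T-193 is 12.5%.
T-193 has an FTA preferential rate, but origin Loray is not Corovia; base rate stands.
Duty = $30,456.15 × 12.5% = $3,807.02.
Total = $0.00 + $0.00 + $3,807.02 = $3,807.02.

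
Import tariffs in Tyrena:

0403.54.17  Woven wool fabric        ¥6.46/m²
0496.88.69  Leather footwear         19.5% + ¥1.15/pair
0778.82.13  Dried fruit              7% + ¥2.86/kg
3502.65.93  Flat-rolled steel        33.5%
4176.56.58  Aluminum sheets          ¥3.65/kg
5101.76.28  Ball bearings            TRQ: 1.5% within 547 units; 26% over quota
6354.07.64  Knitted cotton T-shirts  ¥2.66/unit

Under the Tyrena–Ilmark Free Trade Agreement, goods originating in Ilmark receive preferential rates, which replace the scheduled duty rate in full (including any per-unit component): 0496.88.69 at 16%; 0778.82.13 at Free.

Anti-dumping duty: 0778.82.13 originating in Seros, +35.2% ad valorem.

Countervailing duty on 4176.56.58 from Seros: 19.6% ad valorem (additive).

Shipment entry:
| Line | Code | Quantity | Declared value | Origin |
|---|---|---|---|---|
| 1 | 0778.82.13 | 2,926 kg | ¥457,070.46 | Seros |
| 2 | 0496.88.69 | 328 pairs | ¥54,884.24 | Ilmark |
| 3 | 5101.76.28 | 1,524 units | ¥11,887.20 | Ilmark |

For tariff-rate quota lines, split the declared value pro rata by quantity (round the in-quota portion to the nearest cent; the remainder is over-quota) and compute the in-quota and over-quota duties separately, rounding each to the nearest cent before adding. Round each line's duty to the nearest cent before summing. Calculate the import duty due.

¥212,078.93

Line 1 (0778.82.13, Seros, 2,926 kg, ¥457,070.46):
Base rate for 0778.82.13 is 7% + ¥2.86/kg.
0778.82.13 has an FTA preferential rate, but origin Seros is not Ilmark; base rate stands.
Additional duty on 0778.82.13 from Seros: +35.2%. Applied ad valorem rate: 7% + 35.2% = 42.2%.
Duty = ¥457,070.46 × 42.2% + 2,926 × ¥2.86 = ¥201,252.09.
Line 2 (0496.88.69, Ilmark, 328 pairs, ¥54,884.24):
Base rate for 0496.88.69 is 19.5% + ¥1.15/pair.
Origin Ilmark qualifies under the Tyrena–Ilmark agreement and 0496.88.69 is covered: preferential rate 16% applies instead.
Duty = ¥54,884.24 × 16% = ¥8,781.48.
Line 3 (5101.76.28, Ilmark, 1,524 units, ¥11,887.20):
Code 5101.76.28 is under a tariff-rate quota (threshold 547 units). In-quota: 547 units at 1.5%; over-quota: 977 units at 26%.
Pro-rata value split: in-quota = ¥11,887.20 × 547/1,524 = ¥4,266.60; over-quota = ¥11,887.20 − ¥4,266.60 = ¥7,620.60.
In-quota duty = ¥4,266.60 × 1.5% = ¥64.00. Over-quota duty = ¥7,620.60 × 26% = ¥1,981.36.
Line duty = ¥64.00 + ¥1,981.36 = ¥2,045.36.
Total = ¥201,252.09 + ¥8,781.48 + ¥2,045.36 = ¥212,078.93.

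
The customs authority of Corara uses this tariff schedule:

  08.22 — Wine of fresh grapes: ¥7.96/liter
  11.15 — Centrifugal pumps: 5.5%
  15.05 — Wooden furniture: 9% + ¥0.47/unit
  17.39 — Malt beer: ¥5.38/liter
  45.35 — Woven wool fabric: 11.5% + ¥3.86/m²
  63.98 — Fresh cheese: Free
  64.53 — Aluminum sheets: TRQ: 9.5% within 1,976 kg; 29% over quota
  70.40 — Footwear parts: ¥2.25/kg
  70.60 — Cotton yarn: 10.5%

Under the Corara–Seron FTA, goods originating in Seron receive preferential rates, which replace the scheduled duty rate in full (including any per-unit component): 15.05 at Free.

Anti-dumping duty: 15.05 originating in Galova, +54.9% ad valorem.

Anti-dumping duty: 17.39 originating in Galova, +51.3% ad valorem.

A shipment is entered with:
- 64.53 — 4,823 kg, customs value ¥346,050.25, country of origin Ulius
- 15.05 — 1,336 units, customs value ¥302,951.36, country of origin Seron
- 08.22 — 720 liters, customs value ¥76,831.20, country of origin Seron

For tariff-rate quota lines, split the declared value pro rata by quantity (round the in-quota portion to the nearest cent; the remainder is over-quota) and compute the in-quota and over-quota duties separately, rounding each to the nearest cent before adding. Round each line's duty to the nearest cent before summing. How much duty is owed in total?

¥78,439.06

Line 1 (64.53, Ulius, 4,823 kg, ¥346,050.25):
Code 64.53 is under a tariff-rate quota (threshold 1,976 kg). In-quota: 1,976 kg at 9.5%; over-quota: 2,847 kg at 29%.
Pro-rata value split: in-quota = ¥346,050.25 × 1,976/4,823 = ¥141,778.00; over-quota = ¥346,050.25 − ¥141,778.00 = ¥204,272.25.
In-quota duty = ¥141,778.00 × 9.5% = ¥13,468.91. Over-quota duty = ¥204,272.25 × 29% = ¥59,238.95.
Line duty = ¥13,468.91 + ¥59,238.95 = ¥72,707.86.
Line 2 (15.05, Seron, 1,336 units, ¥302,951.36):
Base rate for 15.05 is 9% + ¥0.47/unit.
Origin Seron qualifies under the Corara–Seron agreement and 15.05 is covered: preferential rate Free applies instead.
The additional-duty order on 15.05 targets Galova, not Seron; it does not apply.
Duty = ¥302,951.36 × 0% = ¥0.00.
Line 3 (08.22, Seron, 720 liters, ¥76,831.20):
Base rate for 08.22 is ¥7.96/liter.
Origin Seron is the FTA partner but 08.22 is not on the preference list; base rate stands.
Duty = 720 × ¥7.96 = ¥5,731.20.
Total = ¥72,707.86 + ¥0.00 + ¥5,731.20 = ¥78,439.06.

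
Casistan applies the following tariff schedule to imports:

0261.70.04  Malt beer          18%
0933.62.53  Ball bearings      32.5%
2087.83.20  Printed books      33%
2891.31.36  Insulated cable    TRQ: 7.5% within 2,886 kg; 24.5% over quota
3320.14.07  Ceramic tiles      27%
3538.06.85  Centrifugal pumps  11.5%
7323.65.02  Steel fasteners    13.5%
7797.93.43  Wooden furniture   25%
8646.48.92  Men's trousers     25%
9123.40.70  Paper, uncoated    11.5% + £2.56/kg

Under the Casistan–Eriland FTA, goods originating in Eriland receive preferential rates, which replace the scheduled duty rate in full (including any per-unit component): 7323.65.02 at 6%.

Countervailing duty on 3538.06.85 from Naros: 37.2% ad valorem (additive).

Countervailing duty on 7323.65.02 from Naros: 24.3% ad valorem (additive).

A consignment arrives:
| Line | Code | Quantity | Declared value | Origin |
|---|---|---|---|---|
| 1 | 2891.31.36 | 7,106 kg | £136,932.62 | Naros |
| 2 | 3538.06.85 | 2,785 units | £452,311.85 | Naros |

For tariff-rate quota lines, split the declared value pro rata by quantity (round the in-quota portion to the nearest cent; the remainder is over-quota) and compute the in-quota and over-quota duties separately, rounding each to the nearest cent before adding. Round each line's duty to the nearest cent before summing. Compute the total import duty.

£244,370.11

Line 1 (2891.31.36, Naros, 7,106 kg, £136,932.62):
Code 2891.31.36 is under a tariff-rate quota (threshold 2,886 kg). In-quota: 2,886 kg at 7.5%; over-quota: 4,220 kg at 24.5%.
Pro-rata value split: in-quota = £136,932.62 × 2,886/7,106 = £55,613.22; over-quota = £136,932.62 − £55,613.22 = £81,319.40.
In-quota duty = £55,613.22 × 7.5% = £4,170.99. Over-quota duty = £81,319.40 × 24.5% = £19,923.25.
Line duty = £4,170.99 + £19,923.25 = £24,094.24.
Line 2 (3538.06.85, Naros, 2,785 units, £452,311.85):
Base rate for 3538.06.85 is 11.5%.
Additional duty on 3538.06.85 from Naros: +37.2%. Applied ad valorem rate: 11.5% + 37.2% = 48.7%.
Duty = £452,311.85 × 48.7% = £220,275.87.
Total = £24,094.24 + £220,275.87 = £244,370.11.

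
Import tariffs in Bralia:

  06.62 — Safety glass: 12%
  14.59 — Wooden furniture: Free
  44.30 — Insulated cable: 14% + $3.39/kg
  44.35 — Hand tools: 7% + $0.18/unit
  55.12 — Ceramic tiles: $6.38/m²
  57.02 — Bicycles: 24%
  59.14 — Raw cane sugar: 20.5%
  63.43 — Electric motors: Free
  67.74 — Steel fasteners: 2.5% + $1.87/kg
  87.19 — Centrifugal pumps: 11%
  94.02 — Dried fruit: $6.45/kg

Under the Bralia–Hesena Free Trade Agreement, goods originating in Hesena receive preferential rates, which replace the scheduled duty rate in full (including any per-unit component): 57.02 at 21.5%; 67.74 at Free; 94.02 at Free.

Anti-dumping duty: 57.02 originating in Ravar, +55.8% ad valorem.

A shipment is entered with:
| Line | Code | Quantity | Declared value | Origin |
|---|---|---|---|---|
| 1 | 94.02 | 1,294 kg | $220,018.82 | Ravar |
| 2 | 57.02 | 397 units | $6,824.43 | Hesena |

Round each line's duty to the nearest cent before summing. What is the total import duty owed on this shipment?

Line 1 (94.02, Ravar, 1,294 kg, $220,018.82):
Base rate for 94.02 is $6.45/kg.
94.02 has an FTA preferential rate, but origin Ravar is not Hesena; base rate stands.
Duty = 1,294 × $6.45 = $8,346.30.
Line 2 (57.02, Hesena, 397 units, $6,824.43):
Base rate for 57.02 is 24%.
Origin Hesena qualifies under the Bralia–Hesena agreement and 57.02 is covered: preferential rate 21.5% applies instead.
The additional-duty order on 57.02 targets Ravar, not Hesena; it does not apply.
Duty = $6,824.43 × 21.5% = $1,467.25.
Total = $8,346.30 + $1,467.25 = $9,813.55.

$9,813.55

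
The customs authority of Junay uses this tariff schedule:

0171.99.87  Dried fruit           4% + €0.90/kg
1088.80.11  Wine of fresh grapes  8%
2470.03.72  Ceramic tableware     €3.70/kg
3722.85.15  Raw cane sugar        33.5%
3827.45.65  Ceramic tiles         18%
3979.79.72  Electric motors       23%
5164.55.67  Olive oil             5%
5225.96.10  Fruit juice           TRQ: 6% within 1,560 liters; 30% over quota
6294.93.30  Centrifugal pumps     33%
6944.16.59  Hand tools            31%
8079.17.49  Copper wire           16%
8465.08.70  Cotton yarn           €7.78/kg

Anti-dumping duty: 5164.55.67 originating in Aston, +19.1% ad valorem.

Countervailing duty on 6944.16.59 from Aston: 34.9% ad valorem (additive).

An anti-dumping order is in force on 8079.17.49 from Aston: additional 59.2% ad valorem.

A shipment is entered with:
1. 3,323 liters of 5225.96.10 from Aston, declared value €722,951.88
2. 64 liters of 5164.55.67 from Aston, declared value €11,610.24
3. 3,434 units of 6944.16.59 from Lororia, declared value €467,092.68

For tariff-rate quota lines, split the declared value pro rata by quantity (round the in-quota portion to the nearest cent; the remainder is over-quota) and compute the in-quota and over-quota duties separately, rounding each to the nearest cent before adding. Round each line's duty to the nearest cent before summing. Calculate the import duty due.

€283,027.90

Line 1 (5225.96.10, Aston, 3,323 liters, €722,951.88):
Code 5225.96.10 is under a tariff-rate quota (threshold 1,560 liters). In-quota: 1,560 liters at 6%; over-quota: 1,763 liters at 30%.
Pro-rata value split: in-quota = €722,951.88 × 1,560/3,323 = €339,393.60; over-quota = €722,951.88 − €339,393.60 = €383,558.28.
In-quota duty = €339,393.60 × 6% = €20,363.62. Over-quota duty = €383,558.28 × 30% = €115,067.48.
Line duty = €20,363.62 + €115,067.48 = €135,431.10.
Line 2 (5164.55.67, Aston, 64 liters, €11,610.24):
Base rate for 5164.55.67 is 5%.
Additional duty on 5164.55.67 from Aston: +19.1%. Applied ad valorem rate: 5% + 19.1% = 24.1%.
Duty = €11,610.24 × 24.1% = €2,798.07.
Line 3 (6944.16.59, Lororia, 3,434 units, €467,092.68):
Base rate for 6944.16.59 is 31%.
The additional-duty order on 6944.16.59 targets Aston, not Lororia; it does not apply.
Duty = €467,092.68 × 31% = €144,798.73.
Total = €135,431.10 + €2,798.07 + €144,798.73 = €283,027.90.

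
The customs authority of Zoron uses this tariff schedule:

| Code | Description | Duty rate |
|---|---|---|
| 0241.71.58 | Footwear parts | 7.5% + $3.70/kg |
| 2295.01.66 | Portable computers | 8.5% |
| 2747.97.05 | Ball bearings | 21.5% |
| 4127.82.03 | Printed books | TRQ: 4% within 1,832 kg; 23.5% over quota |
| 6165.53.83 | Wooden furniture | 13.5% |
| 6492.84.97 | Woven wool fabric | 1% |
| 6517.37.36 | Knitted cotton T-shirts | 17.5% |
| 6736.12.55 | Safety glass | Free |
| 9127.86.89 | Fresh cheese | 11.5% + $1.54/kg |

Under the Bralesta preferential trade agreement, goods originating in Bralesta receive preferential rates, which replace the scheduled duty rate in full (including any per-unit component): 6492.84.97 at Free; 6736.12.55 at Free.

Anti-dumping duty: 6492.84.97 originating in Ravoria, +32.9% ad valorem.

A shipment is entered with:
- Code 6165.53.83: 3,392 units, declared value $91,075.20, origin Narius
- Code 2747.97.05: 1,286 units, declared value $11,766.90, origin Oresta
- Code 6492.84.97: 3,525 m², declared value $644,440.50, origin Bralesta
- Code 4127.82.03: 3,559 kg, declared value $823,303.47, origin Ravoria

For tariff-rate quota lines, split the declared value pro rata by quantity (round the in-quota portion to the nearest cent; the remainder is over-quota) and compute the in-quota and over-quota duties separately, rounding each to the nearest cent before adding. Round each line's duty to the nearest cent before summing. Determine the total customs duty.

$125,661.01

Line 1 (6165.53.83, Narius, 3,392 units, $91,075.20):
Base rate for 6165.53.83 is 13.5%.
Duty = $91,075.20 × 13.5% = $12,295.15.
Line 2 (2747.97.05, Oresta, 1,286 units, $11,766.90):
Base rate for 2747.97.05 is 21.5%.
Duty = $11,766.90 × 21.5% = $2,529.88.
Line 3 (6492.84.97, Bralesta, 3,525 m², $644,440.50):
Base rate for 6492.84.97 is 1%.
Origin Bralesta qualifies under the Zoron–Bralesta agreement and 6492.84.97 is covered: preferential rate Free applies instead.
The additional-duty order on 6492.84.97 targets Ravoria, not Bralesta; it does not apply.
Duty = $644,440.50 × 0% = $0.00.
Line 4 (4127.82.03, Ravoria, 3,559 kg, $823,303.47):
Code 4127.82.03 is under a tariff-rate quota (threshold 1,832 kg). In-quota: 1,832 kg at 4%; over-quota: 1,727 kg at 23.5%.
Pro-rata value split: in-quota = $823,303.47 × 1,832/3,559 = $423,796.56; over-quota = $823,303.47 − $423,796.56 = $399,506.91.
In-quota duty = $423,796.56 × 4% = $16,951.86. Over-quota duty = $399,506.91 × 23.5% = $93,884.12.
Line duty = $16,951.86 + $93,884.12 = $110,835.98.
Total = $12,295.15 + $2,529.88 + $0.00 + $110,835.98 = $125,661.01.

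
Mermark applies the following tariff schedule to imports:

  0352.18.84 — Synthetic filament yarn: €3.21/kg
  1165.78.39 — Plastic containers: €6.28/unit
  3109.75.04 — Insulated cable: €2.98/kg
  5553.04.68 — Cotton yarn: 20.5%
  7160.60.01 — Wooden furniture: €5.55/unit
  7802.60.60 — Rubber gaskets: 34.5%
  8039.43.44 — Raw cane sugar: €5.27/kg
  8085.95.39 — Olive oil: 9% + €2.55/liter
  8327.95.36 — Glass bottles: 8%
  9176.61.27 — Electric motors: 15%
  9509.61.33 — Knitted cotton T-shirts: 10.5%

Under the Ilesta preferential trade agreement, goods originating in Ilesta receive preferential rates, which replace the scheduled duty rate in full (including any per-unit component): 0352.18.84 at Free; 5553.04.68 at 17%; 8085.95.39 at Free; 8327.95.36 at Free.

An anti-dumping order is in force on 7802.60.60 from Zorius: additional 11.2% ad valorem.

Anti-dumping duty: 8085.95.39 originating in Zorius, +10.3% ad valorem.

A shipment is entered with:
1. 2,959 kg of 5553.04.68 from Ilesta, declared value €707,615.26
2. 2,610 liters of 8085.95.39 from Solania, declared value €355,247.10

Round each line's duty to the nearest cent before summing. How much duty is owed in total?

Line 1 (5553.04.68, Ilesta, 2,959 kg, €707,615.26):
Base rate for 5553.04.68 is 20.5%.
Origin Ilesta qualifies under the Mermark–Ilesta agreement and 5553.04.68 is covered: preferential rate 17% applies instead.
Duty = €707,615.26 × 17% = €120,294.59.
Line 2 (8085.95.39, Solania, 2,610 liters, €355,247.10):
Base rate for 8085.95.39 is 9% + €2.55/liter.
8085.95.39 has an FTA preferential rate, but origin Solania is not Ilesta; base rate stands.
The additional-duty order on 8085.95.39 targets Zorius, not Solania; it does not apply.
Duty = €355,247.10 × 9% + 2,610 × €2.55 = €38,627.74.
Total = €120,294.59 + €38,627.74 = €158,922.33.

€158,922.33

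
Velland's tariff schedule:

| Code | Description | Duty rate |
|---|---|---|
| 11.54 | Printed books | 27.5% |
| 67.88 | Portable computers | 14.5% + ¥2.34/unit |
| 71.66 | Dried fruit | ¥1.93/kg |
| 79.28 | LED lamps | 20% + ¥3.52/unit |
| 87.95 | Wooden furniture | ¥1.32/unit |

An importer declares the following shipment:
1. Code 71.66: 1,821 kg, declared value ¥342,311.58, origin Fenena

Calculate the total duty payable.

Line 1 (71.66, Fenena, 1,821 kg, ¥342,311.58):
Base rate for 71.66 is ¥1.93/kg.
Duty = 1,821 × ¥1.93 = ¥3,514.53.

¥3,514.53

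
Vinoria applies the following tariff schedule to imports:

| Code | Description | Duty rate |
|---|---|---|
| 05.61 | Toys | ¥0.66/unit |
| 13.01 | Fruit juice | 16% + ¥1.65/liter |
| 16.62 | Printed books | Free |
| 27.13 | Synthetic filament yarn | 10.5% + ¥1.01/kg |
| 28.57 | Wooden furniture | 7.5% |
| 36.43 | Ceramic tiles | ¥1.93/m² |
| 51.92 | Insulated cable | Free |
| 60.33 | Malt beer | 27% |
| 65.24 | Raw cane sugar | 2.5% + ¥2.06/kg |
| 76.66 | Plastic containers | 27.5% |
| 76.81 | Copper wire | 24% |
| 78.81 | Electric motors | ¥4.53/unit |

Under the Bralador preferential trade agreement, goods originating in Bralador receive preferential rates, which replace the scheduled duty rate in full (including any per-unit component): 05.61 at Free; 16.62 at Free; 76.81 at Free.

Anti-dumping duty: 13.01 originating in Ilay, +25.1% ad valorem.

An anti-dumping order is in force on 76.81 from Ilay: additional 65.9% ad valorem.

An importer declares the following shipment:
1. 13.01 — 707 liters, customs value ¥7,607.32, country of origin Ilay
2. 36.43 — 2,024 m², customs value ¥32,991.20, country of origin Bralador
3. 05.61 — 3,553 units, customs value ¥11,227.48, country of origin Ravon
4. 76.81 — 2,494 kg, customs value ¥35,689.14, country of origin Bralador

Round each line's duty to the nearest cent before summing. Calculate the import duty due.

¥10,544.46

Line 1 (13.01, Ilay, 707 liters, ¥7,607.32):
Base rate for 13.01 is 16% + ¥1.65/liter.
Additional duty on 13.01 from Ilay: +25.1%. Applied ad valorem rate: 16% + 25.1% = 41.1%.
Duty = ¥7,607.32 × 41.1% + 707 × ¥1.65 = ¥4,293.16.
Line 2 (36.43, Bralador, 2,024 m², ¥32,991.20):
Base rate for 36.43 is ¥1.93/m².
Origin Bralador is the FTA partner but 36.43 is not on the preference list; base rate stands.
Duty = 2,024 × ¥1.93 = ¥3,906.32.
Line 3 (05.61, Ravon, 3,553 units, ¥11,227.48):
Base rate for 05.61 is ¥0.66/unit.
05.61 has an FTA preferential rate, but origin Ravon is not Bralador; base rate stands.
Duty = 3,553 × ¥0.66 = ¥2,344.98.
Line 4 (76.81, Bralador, 2,494 kg, ¥35,689.14):
Base rate for 76.81 is 24%.
Origin Bralador qualifies under the Vinoria–Bralador agreement and 76.81 is covered: preferential rate Free applies instead.
The additional-duty order on 76.81 targets Ilay, not Bralador; it does not apply.
Duty = ¥35,689.14 × 0% = ¥0.00.
Total = ¥4,293.16 + ¥3,906.32 + ¥2,344.98 + ¥0.00 = ¥10,544.46.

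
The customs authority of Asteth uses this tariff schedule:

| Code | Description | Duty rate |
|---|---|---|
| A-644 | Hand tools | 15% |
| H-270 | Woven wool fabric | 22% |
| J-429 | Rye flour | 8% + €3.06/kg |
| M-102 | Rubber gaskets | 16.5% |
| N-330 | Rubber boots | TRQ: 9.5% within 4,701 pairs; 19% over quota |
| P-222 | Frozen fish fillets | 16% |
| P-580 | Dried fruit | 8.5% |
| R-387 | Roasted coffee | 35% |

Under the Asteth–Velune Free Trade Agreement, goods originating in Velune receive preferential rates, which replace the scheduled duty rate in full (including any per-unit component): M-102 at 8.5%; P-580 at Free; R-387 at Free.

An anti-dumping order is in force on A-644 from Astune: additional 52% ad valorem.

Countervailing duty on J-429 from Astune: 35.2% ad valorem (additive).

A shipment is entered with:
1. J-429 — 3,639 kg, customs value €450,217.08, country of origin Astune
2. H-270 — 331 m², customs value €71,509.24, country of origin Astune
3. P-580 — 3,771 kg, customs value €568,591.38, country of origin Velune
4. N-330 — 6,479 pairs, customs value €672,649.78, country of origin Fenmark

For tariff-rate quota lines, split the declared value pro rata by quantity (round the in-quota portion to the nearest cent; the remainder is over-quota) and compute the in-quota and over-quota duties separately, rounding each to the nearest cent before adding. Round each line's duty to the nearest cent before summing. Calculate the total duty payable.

€302,799.11

Line 1 (J-429, Astune, 3,639 kg, €450,217.08):
Base rate for J-429 is 8% + €3.06/kg.
Additional duty on J-429 from Astune: +35.2%. Applied ad valorem rate: 8% + 35.2% = 43.2%.
Duty = €450,217.08 × 43.2% + 3,639 × €3.06 = €205,629.12.
Line 2 (H-270, Astune, 331 m², €71,509.24):
Base rate for H-270 is 22%.
Duty = €71,509.24 × 22% = €15,732.03.
Line 3 (P-580, Velune, 3,771 kg, €568,591.38):
Base rate for P-580 is 8.5%.
Origin Velune qualifies under the Asteth–Velune agreement and P-580 is covered: preferential rate Free applies instead.
Duty = €568,591.38 × 0% = €0.00.
Line 4 (N-330, Fenmark, 6,479 pairs, €672,649.78):
Code N-330 is under a tariff-rate quota (threshold 4,701 pairs). In-quota: 4,701 pairs at 9.5%; over-quota: 1,778 pairs at 19%.
Pro-rata value split: in-quota = €672,649.78 × 4,701/6,479 = €488,057.82; over-quota = €672,649.78 − €488,057.82 = €184,591.96.
In-quota duty = €488,057.82 × 9.5% = €46,365.49. Over-quota duty = €184,591.96 × 19% = €35,072.47.
Line duty = €46,365.49 + €35,072.47 = €81,437.96.
Total = €205,629.12 + €15,732.03 + €0.00 + €81,437.96 = €302,799.11.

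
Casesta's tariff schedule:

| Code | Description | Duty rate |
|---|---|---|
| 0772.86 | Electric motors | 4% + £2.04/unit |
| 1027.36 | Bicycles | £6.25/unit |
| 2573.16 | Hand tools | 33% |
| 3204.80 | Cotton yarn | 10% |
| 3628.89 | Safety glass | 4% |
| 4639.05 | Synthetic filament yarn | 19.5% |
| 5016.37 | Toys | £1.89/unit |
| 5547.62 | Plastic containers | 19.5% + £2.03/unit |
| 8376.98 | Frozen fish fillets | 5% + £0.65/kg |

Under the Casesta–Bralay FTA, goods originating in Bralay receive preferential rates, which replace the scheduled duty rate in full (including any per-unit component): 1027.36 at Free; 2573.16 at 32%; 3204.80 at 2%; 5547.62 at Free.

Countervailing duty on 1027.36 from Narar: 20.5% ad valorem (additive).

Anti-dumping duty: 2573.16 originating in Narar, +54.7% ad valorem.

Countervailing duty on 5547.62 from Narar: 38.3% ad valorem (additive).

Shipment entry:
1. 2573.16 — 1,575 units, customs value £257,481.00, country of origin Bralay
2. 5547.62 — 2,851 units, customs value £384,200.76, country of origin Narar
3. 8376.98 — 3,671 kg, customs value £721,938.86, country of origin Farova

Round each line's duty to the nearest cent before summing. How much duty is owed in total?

Line 1 (2573.16, Bralay, 1,575 units, £257,481.00):
Base rate for 2573.16 is 33%.
Origin Bralay qualifies under the Casesta–Bralay agreement and 2573.16 is covered: preferential rate 32% applies instead.
The additional-duty order on 2573.16 targets Narar, not Bralay; it does not apply.
Duty = £257,481.00 × 32% = £82,393.92.
Line 2 (5547.62, Narar, 2,851 units, £384,200.76):
Base rate for 5547.62 is 19.5% + £2.03/unit.
5547.62 has an FTA preferential rate, but origin Narar is not Bralay; base rate stands.
Additional duty on 5547.62 from Narar: +38.3%. Applied ad valorem rate: 19.5% + 38.3% = 57.8%.
Duty = £384,200.76 × 57.8% + 2,851 × £2.03 = £227,855.57.
Line 3 (8376.98, Farova, 3,671 kg, £721,938.86):
Base rate for 8376.98 is 5% + £0.65/kg.
Duty = £721,938.86 × 5% + 3,671 × £0.65 = £38,483.09.
Total = £82,393.92 + £227,855.57 + £38,483.09 = £348,732.58.

£348,732.58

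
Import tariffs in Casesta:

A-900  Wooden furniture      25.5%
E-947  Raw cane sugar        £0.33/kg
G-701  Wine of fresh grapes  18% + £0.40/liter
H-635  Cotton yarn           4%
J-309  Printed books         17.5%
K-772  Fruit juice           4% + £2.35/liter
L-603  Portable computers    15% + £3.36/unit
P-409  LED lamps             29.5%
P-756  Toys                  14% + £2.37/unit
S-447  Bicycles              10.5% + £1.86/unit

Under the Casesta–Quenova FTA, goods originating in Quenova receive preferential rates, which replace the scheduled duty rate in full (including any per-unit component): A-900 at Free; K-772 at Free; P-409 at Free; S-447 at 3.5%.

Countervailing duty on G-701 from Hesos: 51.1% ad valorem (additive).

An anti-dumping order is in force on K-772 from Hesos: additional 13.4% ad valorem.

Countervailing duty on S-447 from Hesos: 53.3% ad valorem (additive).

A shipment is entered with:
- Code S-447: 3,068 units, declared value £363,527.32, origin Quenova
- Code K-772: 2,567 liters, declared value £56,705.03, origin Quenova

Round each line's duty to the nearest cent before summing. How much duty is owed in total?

Line 1 (S-447, Quenova, 3,068 units, £363,527.32):
Base rate for S-447 is 10.5% + £1.86/unit.
Origin Quenova qualifies under the Casesta–Quenova agreement and S-447 is covered: preferential rate 3.5% applies instead.
The additional-duty order on S-447 targets Hesos, not Quenova; it does not apply.
Duty = £363,527.32 × 3.5% = £12,723.46.
Line 2 (K-772, Quenova, 2,567 liters, £56,705.03):
Base rate for K-772 is 4% + £2.35/liter.
Origin Quenova qualifies under the Casesta–Quenova agreement and K-772 is covered: preferential rate Free applies instead.
The additional-duty order on K-772 targets Hesos, not Quenova; it does not apply.
Duty = £56,705.03 × 0% = £0.00.
Total = £12,723.46 + £0.00 = £12,723.46.

£12,723.46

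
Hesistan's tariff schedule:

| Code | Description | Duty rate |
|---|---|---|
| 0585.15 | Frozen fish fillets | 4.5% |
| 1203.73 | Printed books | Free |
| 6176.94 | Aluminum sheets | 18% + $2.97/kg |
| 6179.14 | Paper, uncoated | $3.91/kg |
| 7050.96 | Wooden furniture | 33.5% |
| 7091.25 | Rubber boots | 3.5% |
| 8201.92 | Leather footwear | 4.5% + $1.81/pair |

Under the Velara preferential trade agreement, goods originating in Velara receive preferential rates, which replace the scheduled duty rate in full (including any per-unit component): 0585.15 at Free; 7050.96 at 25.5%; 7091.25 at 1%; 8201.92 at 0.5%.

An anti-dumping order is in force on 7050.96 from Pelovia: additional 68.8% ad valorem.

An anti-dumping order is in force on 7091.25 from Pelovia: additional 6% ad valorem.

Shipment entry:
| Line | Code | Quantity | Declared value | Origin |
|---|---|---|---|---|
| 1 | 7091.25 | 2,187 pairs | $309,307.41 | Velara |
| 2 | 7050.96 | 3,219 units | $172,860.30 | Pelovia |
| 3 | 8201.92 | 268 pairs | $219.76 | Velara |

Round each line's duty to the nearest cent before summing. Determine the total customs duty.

$179,930.26

Line 1 (7091.25, Velara, 2,187 pairs, $309,307.41):
Base rate for 7091.25 is 3.5%.
Origin Velara qualifies under the Hesistan–Velara agreement and 7091.25 is covered: preferential rate 1% applies instead.
The additional-duty order on 7091.25 targets Pelovia, not Velara; it does not apply.
Duty = $309,307.41 × 1% = $3,093.07.
Line 2 (7050.96, Pelovia, 3,219 units, $172,860.30):
Base rate for 7050.96 is 33.5%.
7050.96 has an FTA preferential rate, but origin Pelovia is not Velara; base rate stands.
Additional duty on 7050.96 from Pelovia: +68.8%. Applied ad valorem rate: 33.5% + 68.8% = 102.3%.
Duty = $172,860.30 × 102.3% = $176,836.09.
Line 3 (8201.92, Velara, 268 pairs, $219.76):
Base rate for 8201.92 is 4.5% + $1.81/pair.
Origin Velara qualifies under the Hesistan–Velara agreement and 8201.92 is covered: preferential rate 0.5% applies instead.
Duty = $219.76 × 0.5% = $1.10.
Total = $3,093.07 + $176,836.09 + $1.10 = $179,930.26.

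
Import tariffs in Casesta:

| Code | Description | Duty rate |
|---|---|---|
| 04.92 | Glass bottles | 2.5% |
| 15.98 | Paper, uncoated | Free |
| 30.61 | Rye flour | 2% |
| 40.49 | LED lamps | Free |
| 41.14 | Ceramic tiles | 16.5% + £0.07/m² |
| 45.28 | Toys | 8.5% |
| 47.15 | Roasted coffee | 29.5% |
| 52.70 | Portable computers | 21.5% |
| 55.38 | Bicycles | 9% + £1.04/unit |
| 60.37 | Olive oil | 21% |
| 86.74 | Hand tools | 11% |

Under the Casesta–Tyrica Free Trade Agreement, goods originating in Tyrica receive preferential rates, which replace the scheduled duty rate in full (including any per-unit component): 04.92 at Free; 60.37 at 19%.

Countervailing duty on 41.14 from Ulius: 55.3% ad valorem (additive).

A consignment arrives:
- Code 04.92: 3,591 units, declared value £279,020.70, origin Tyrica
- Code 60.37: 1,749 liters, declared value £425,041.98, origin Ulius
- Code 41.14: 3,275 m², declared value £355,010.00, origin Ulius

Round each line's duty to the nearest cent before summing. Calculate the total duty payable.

Line 1 (04.92, Tyrica, 3,591 units, £279,020.70):
Base rate for 04.92 is 2.5%.
Origin Tyrica qualifies under the Casesta–Tyrica agreement and 04.92 is covered: preferential rate Free applies instead.
Duty = £279,020.70 × 0% = £0.00.
Line 2 (60.37, Ulius, 1,749 liters, £425,041.98):
Base rate for 60.37 is 21%.
60.37 has an FTA preferential rate, but origin Ulius is not Tyrica; base rate stands.
Duty = £425,041.98 × 21% = £89,258.82.
Line 3 (41.14, Ulius, 3,275 m², £355,010.00):
Base rate for 41.14 is 16.5% + £0.07/m².
Additional duty on 41.14 from Ulius: +55.3%. Applied ad valorem rate: 16.5% + 55.3% = 71.8%.
Duty = £355,010.00 × 71.8% + 3,275 × £0.07 = £255,126.43.
Total = £0.00 + £89,258.82 + £255,126.43 = £344,385.25.

£344,385.25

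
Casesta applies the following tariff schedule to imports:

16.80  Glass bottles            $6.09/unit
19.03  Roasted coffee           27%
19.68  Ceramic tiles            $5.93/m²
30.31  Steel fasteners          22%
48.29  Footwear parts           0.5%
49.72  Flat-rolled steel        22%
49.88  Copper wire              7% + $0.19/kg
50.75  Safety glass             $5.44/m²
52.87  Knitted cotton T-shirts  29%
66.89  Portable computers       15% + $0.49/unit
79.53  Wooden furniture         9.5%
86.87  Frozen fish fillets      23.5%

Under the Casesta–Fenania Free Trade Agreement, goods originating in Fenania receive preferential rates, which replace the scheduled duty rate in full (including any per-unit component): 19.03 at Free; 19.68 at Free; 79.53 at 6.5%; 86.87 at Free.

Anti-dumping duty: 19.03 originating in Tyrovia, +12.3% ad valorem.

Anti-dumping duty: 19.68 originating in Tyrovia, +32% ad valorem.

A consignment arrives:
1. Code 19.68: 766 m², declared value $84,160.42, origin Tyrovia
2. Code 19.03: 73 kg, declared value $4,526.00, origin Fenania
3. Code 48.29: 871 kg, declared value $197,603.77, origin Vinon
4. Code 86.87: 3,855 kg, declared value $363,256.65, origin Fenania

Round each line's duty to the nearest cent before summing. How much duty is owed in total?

Line 1 (19.68, Tyrovia, 766 m², $84,160.42):
Base rate for 19.68 is $5.93/m².
19.68 has an FTA preferential rate, but origin Tyrovia is not Fenania; base rate stands.
Additional duty on 19.68 from Tyrovia: +32% ad valorem. Applied ad valorem rate = 32%.
Duty = $84,160.42 × 32% + 766 × $5.93 = $31,473.71.
Line 2 (19.03, Fenania, 73 kg, $4,526.00):
Base rate for 19.03 is 27%.
Origin Fenania qualifies under the Casesta–Fenania agreement and 19.03 is covered: preferential rate Free applies instead.
The additional-duty order on 19.03 targets Tyrovia, not Fenania; it does not apply.
Duty = $4,526.00 × 0% = $0.00.
Line 3 (48.29, Vinon, 871 kg, $197,603.77):
Base rate for 48.29 is 0.5%.
Duty = $197,603.77 × 0.5% = $988.02.
Line 4 (86.87, Fenania, 3,855 kg, $363,256.65):
Base rate for 86.87 is 23.5%.
Origin Fenania qualifies under the Casesta–Fenania agreement and 86.87 is covered: preferential rate Free applies instead.
Duty = $363,256.65 × 0% = $0.00.
Total = $31,473.71 + $0.00 + $988.02 + $0.00 = $32,461.73.

$32,461.73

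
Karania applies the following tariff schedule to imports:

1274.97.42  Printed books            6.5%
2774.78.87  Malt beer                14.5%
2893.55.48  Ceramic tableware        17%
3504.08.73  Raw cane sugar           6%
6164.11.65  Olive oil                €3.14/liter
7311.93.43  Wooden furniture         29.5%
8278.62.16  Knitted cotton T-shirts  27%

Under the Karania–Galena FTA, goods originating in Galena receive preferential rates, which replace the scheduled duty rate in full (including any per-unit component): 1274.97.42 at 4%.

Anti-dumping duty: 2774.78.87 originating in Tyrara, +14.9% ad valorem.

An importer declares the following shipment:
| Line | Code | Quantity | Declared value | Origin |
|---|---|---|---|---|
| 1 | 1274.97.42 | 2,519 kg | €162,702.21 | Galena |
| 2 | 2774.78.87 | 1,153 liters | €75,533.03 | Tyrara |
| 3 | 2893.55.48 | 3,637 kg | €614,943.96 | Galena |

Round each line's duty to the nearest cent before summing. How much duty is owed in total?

€133,255.27

Line 1 (1274.97.42, Galena, 2,519 kg, €162,702.21):
Base rate for 1274.97.42 is 6.5%.
Origin Galena qualifies under the Karania–Galena agreement and 1274.97.42 is covered: preferential rate 4% applies instead.
Duty = €162,702.21 × 4% = €6,508.09.
Line 2 (2774.78.87, Tyrara, 1,153 liters, €75,533.03):
Base rate for 2774.78.87 is 14.5%.
Additional duty on 2774.78.87 from Tyrara: +14.9%. Applied ad valorem rate: 14.5% + 14.9% = 29.4%.
Duty = €75,533.03 × 29.4% = €22,206.71.
Line 3 (2893.55.48, Galena, 3,637 kg, €614,943.96):
Base rate for 2893.55.48 is 17%.
Origin Galena is the FTA partner but 2893.55.48 is not on the preference list; base rate stands.
Duty = €614,943.96 × 17% = €104,540.47.
Total = €6,508.09 + €22,206.71 + €104,540.47 = €133,255.27.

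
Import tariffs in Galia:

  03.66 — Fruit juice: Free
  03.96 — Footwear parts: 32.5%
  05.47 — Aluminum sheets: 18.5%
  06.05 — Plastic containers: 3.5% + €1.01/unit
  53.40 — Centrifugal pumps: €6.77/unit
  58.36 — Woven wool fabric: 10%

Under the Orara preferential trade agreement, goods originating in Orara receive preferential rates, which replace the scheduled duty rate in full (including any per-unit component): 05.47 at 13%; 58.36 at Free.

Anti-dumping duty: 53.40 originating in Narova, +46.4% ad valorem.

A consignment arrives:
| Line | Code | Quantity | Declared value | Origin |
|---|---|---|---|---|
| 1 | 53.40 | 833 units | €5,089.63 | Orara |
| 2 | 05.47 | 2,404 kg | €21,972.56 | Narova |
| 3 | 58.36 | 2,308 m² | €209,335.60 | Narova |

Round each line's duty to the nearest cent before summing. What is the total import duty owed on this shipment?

€30,637.89

Line 1 (53.40, Orara, 833 units, €5,089.63):
Base rate for 53.40 is €6.77/unit.
Origin Orara is the FTA partner but 53.40 is not on the preference list; base rate stands.
The additional-duty order on 53.40 targets Narova, not Orara; it does not apply.
Duty = 833 × €6.77 = €5,639.41.
Line 2 (05.47, Narova, 2,404 kg, €21,972.56):
Base rate for 05.47 is 18.5%.
05.47 has an FTA preferential rate, but origin Narova is not Orara; base rate stands.
Duty = €21,972.56 × 18.5% = €4,064.92.
Line 3 (58.36, Narova, 2,308 m², €209,335.60):
Base rate for 58.36 is 10%.
58.36 has an FTA preferential rate, but origin Narova is not Orara; base rate stands.
Duty = €209,335.60 × 10% = €20,933.56.
Total = €5,639.41 + €4,064.92 + €20,933.56 = €30,637.89.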